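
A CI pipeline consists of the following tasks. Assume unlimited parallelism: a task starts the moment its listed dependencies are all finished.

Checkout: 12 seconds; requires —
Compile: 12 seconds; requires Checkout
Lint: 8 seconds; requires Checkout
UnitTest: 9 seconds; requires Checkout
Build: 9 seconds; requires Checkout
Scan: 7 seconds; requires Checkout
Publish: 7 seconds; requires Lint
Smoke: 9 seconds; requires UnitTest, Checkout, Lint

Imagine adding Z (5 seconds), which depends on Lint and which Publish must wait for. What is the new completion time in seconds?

32

Originally the CI pipeline takes 30 seconds.
With Z inserted, Publish now waits for max(Lint, Z).
New critical path: Checkout→Lint→Z→Publish = 12+8+5+7 = 32 ⇒ 32 seconds.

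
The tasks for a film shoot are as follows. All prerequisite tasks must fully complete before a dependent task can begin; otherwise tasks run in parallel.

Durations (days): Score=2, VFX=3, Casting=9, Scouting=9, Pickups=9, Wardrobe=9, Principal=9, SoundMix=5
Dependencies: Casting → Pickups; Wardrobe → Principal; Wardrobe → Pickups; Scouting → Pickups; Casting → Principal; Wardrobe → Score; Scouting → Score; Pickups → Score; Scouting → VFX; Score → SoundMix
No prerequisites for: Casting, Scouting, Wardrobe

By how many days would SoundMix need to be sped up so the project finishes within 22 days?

3

Current finish: 25 days; target: 22.
SoundMix is on every critical path, so each day cut from SoundMix cuts the finish by one (this holds down to a finish of 21).
Need 25 − 22 = 3 days off SoundMix → SoundMix becomes 2 days, finish becomes 22.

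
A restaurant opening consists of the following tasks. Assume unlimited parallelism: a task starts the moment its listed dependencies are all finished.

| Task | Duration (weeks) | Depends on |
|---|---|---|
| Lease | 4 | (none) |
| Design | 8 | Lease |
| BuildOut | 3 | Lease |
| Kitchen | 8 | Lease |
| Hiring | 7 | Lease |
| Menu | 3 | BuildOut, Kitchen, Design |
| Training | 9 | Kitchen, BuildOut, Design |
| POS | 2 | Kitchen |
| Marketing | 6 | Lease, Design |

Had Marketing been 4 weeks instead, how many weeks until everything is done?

Actual critical path: Lease→Design→Training = 4+8+9 = 21 ⇒ 21 weeks.
Marketing has 3 weeks of float (longest path through it is 18).
The critical path is still Lease→Design→Training; finish is now 21 weeks.

21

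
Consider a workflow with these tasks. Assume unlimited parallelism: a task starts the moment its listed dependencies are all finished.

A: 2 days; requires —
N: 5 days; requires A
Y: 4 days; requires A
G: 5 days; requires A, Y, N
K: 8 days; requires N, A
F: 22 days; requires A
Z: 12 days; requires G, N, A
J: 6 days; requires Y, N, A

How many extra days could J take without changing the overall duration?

11

Critical path: A→N→G→Z = 2+5+5+12 = 24, so the finish is 24 days.
J finishes as early as 13 and must finish by 24.
So J can slip 24 − 13 = 11 days.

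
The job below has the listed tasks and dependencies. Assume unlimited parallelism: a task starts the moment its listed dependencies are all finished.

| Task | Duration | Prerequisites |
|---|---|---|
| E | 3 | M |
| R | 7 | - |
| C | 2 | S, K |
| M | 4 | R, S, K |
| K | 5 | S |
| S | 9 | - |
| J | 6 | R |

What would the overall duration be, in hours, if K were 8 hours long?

As given, the longest chain is S→K→M→E = 9+5+4+3 = 21, so the finish is 21 hours.
Since K is critical, the +3 change carries straight to that chain (now 24 hours).
No other chain overtakes it, so the finish is 24 hours.

24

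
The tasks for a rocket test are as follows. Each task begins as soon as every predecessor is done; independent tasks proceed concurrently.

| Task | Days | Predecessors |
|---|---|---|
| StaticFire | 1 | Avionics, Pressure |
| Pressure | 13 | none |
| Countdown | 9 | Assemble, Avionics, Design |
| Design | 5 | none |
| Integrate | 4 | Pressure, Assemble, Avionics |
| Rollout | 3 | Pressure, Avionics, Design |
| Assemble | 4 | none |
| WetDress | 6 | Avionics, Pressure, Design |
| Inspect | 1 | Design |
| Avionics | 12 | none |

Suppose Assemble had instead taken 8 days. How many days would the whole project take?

21

Critical path before the change: Avionics→Countdown = 12+9 = 21 giving 21 days.
Assemble is off the critical path — its longest chain is 13 days, giving 8 of slack.
The critical path is still Avionics→Countdown; finish is now 21 days.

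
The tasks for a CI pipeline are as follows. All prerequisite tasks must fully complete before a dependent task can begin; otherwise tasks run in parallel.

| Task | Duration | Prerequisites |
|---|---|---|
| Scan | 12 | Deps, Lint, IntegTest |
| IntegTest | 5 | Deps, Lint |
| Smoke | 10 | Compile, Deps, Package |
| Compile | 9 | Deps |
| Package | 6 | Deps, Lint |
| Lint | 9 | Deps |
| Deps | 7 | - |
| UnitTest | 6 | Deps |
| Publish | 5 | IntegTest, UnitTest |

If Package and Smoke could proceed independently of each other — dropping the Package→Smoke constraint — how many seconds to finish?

Original critical path: Deps→Lint→IntegTest→Scan = 7+9+5+12 = 33 ⇒ 33 seconds.
Without Package→Smoke, Smoke's earliest start moves from 22 to 16.
The longest chain is now Deps→Lint→IntegTest→Scan = 7+9+5+12 = 33, so the job takes 33 seconds.

33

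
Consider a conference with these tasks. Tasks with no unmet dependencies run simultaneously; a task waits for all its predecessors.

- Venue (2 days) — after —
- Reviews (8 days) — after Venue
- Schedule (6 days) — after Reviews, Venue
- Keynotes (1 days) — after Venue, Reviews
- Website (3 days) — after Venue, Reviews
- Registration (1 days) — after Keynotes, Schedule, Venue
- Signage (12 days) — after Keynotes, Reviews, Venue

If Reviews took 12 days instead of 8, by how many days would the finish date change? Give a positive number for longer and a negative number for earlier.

4

Baseline: Venue→Reviews→Keynotes→Signage = 2+8+1+12 = 23 → 23 days.
Reviews lies on that path, so at 12 days the path becomes 27 days.
The critical path is still Venue→Reviews→Keynotes→Signage; finish is now 27 days.
Change in finish: 27 − 23 = +4 days.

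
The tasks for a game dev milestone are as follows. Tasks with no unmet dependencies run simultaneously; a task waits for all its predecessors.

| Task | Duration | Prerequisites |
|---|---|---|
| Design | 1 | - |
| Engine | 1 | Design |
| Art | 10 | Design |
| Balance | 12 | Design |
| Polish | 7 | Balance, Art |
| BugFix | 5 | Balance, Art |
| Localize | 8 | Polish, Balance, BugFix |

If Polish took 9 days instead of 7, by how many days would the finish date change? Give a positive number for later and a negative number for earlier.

Actual critical path: Design→Balance→Polish→Localize = 1+12+7+8 = 28 ⇒ 28 days.
Polish is on the critical path; changing it to 9 makes that path 30 days.
That remains the longest chain; total 30 days.
Change in finish: 30 − 28 = +2 days.

2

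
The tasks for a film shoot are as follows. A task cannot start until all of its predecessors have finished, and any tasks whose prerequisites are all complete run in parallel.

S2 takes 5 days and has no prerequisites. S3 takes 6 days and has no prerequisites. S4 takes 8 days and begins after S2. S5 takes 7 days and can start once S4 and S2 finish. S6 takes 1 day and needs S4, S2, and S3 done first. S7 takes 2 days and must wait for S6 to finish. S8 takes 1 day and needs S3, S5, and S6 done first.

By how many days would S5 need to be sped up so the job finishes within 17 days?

4

Current finish: 21 days; target: 17.
S5 is on every critical path, so each day cut from S5 cuts the finish by one (this holds down to a finish of 16).
Need 21 − 17 = 4 days off S5 → S5 becomes 3 days, finish becomes 17.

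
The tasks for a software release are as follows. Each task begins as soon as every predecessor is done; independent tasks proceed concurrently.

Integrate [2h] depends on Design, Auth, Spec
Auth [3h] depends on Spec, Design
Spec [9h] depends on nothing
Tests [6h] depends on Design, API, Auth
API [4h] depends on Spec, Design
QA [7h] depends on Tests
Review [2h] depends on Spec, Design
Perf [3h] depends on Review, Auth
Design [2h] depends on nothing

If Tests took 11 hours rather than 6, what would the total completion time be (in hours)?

Actual critical path: Spec→API→Tests→QA = 9+4+6+7 = 26 ⇒ 26 hours.
Tests lies on that path, so at 11 hours the path becomes 31 hours.
That remains the longest chain; total 31 hours.

31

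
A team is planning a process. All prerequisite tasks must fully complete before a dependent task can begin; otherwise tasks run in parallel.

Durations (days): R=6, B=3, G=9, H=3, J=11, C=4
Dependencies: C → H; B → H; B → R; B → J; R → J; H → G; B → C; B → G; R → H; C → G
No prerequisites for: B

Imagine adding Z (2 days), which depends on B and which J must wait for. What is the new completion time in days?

21

Originally the schedule takes 21 days.
With Z inserted, J now waits for max(R, B, Z).
New critical path: B→R→H→G = 3+6+3+9 = 21 ⇒ 21 days.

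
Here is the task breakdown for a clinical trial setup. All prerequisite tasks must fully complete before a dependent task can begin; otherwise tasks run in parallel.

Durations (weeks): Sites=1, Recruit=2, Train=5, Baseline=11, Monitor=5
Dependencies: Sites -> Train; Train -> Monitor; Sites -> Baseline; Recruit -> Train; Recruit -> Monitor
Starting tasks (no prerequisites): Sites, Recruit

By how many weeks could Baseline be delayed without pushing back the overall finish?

0

Critical path: Sites→Baseline = 1+11 = 12, so the finish is 12 weeks.
Baseline finishes as early as 12 and must finish by 12.
Slack of Baseline = 1 − 1 = 0 weeks.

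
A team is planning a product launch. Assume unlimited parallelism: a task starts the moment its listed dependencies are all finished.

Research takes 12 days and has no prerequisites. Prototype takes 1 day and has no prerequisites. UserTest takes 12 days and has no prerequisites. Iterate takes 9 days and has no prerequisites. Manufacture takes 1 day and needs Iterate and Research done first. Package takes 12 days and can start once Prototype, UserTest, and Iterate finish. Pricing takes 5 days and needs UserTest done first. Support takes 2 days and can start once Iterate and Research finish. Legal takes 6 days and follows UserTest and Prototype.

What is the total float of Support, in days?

UserTest→Package = 12+12 = 24 sets the makespan at 24 days.
Support finishes as early as 14 and must finish by 24.
So Support can slip 24 − 14 = 10 days.

10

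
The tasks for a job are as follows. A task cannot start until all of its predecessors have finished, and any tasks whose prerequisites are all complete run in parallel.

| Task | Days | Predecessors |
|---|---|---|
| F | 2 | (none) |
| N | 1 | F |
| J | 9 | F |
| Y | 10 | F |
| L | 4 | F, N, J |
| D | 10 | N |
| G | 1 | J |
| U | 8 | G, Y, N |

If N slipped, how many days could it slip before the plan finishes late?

Critical path: F→J→G→U = 2+9+1+8 = 20, so the finish is 20 days.
N finishes as early as 3 and must finish by 10.
So N can slip 10 − 3 = 7 days.

7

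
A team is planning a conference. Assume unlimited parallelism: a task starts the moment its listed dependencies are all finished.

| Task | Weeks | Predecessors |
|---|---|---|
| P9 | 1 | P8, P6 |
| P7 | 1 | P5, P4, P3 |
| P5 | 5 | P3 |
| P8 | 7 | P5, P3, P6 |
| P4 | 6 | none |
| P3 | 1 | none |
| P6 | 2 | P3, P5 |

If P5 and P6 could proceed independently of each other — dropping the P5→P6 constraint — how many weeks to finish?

Before: longest chain P3→P5→P6→P8→P9 = 1+5+2+7+1 = 16, finish 16.
Without P5→P6, P6's earliest start moves from 6 to 1.
After: P3→P5→P8→P9 = 1+5+7+1 = 14 → 14 weeks.

14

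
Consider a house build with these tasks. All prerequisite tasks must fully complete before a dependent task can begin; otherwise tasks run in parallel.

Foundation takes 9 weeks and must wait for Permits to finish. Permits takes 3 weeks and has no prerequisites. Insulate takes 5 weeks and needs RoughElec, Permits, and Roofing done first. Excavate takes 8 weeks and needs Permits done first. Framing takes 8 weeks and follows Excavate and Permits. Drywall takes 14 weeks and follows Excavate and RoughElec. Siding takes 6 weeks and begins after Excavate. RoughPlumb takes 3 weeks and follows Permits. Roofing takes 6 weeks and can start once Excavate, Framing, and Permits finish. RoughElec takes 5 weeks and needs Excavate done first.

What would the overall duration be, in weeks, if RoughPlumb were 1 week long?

30

Critical path before the change: Permits→Excavate→Framing→Roofing→Insulate = 3+8+8+6+5 = 30 giving 30 weeks.
The longest path through RoughPlumb is only 6 weeks, so RoughPlumb has float 24.
That remains the longest chain; total 30 weeks.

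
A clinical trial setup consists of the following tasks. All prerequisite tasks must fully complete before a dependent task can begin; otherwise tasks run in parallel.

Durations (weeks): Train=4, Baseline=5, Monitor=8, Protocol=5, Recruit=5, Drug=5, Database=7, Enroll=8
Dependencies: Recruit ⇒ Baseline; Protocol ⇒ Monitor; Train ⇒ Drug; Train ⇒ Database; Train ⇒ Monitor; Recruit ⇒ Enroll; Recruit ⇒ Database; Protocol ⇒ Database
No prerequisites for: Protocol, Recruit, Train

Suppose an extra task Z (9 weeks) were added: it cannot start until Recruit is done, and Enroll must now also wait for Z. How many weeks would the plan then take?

Originally the plan takes 13 weeks.
With Z inserted, Enroll now waits for max(Recruit, Z).
New critical path: Recruit→Z→Enroll = 5+9+8 = 22 ⇒ 22 weeks.

22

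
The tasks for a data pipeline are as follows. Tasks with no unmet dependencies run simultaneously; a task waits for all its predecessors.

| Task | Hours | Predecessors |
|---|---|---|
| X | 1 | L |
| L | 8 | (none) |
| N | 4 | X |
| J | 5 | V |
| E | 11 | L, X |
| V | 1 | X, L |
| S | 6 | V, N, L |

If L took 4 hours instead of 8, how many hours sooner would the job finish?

Baseline: L→X→E = 8+1+11 = 20 → 20 hours.
L lies on that path, so at 4 hours the path becomes 16 hours.
No other chain overtakes it, so the finish is 16 hours.
Change in finish: 16 − 20 = -4 hours.

4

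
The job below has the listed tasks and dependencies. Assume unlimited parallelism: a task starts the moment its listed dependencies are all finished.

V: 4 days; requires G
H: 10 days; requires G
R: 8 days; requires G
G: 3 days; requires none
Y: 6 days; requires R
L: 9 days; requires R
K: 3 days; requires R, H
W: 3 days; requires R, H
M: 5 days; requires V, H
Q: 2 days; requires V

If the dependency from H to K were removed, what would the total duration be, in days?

Before: longest chain G→R→L = 3+8+9 = 20, finish 20.
Without H→K, K's earliest start moves from 13 to 11.
After: G→R→L = 3+8+9 = 20 → 20 days.

20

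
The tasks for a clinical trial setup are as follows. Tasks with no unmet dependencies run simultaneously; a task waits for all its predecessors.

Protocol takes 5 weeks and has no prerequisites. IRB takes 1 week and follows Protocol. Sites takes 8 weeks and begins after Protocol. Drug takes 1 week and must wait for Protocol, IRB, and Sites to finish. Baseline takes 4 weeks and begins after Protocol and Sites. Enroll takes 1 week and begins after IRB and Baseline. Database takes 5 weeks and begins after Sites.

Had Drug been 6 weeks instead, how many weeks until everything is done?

19

Baseline: Protocol→Sites→Baseline→Enroll = 5+8+4+1 = 18 → 18 weeks.
Drug has 4 weeks of float (longest path through it is 14).
New critical path: Protocol→Sites→Drug = 5+8+6 = 19 ⇒ 19 weeks.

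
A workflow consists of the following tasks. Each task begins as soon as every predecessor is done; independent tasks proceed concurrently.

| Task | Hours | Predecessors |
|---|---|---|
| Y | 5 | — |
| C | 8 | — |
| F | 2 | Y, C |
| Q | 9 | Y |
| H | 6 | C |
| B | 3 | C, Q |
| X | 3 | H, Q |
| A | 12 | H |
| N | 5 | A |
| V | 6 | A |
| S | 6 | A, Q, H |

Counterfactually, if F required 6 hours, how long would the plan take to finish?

Baseline: C→H→A→V = 8+6+12+6 = 32 → 32 hours.
F has 22 hours of float (longest path through it is 10).
No other chain overtakes it, so the finish is 32 hours.

32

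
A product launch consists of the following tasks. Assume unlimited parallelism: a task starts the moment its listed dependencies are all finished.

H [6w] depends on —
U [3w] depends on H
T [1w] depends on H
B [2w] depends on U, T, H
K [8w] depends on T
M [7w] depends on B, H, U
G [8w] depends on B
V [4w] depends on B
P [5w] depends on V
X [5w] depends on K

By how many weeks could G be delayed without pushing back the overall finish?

1

The longest chain is H→U→B→V→P = 6+3+2+4+5 = 20; overall finish 20 weeks.
The longest chain containing G totals 19 weeks.
Slack of G = 12 − 11 = 1 week.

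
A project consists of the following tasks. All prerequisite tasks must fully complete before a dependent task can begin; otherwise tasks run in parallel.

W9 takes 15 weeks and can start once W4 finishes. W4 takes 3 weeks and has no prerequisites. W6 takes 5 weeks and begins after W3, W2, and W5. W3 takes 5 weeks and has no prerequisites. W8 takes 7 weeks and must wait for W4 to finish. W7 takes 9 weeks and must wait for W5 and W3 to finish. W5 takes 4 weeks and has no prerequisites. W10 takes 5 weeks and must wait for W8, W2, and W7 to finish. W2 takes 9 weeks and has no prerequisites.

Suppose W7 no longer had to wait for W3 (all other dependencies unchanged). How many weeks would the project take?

18

Before: longest chain W3→W7→W10 = 5+9+5 = 19, finish 19.
Without W3→W7, W7's earliest start moves from 5 to 4.
The longest chain is now W4→W9 = 3+15 = 18, so the project takes 18 weeks.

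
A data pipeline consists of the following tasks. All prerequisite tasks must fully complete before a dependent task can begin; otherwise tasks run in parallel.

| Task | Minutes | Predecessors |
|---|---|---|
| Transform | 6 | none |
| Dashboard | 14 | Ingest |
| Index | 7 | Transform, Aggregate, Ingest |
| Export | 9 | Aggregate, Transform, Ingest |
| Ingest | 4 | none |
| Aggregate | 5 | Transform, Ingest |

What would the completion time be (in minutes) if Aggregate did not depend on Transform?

18

Original critical path: Transform→Aggregate→Export = 6+5+9 = 20 ⇒ 20 minutes.
Without Transform→Aggregate, Aggregate's earliest start moves from 6 to 4.
New critical path: Ingest→Aggregate→Export = 4+5+9 = 18 ⇒ 18 minutes.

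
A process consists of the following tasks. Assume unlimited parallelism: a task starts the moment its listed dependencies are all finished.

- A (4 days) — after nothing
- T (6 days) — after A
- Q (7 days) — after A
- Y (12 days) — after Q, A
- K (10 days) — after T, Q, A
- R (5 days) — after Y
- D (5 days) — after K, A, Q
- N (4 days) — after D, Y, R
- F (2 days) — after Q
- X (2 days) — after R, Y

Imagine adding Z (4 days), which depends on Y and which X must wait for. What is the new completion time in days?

32

Originally the process takes 32 days.
With Z inserted, X now waits for max(R, Y, Z).
New critical path: A→Q→Y→R→N = 4+7+12+5+4 = 32 ⇒ 32 days.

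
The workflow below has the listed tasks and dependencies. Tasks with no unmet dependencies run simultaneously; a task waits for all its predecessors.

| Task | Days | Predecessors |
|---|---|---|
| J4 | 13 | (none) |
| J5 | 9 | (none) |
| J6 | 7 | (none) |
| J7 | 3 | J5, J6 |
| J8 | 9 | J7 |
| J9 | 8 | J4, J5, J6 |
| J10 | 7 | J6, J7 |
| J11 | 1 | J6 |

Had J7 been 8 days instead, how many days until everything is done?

26

Actual critical path: J5→J7→J8 = 9+3+9 = 21 ⇒ 21 days.
J7 is on the critical path; changing it to 8 makes that path 26 days.
No other chain overtakes it, so the finish is 26 days.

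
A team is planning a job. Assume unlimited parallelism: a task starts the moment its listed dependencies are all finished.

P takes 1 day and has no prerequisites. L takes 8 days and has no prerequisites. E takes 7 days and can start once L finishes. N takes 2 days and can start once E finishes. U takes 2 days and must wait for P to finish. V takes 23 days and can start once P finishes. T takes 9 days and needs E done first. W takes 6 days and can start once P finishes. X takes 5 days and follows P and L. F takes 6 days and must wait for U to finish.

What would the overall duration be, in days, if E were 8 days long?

25

The binding path is L→E→T = 8+7+9 = 24; finish at 24 days.
E lies on that path, so at 8 days the path becomes 25 days.
The critical path is still L→E→T; finish is now 25 days.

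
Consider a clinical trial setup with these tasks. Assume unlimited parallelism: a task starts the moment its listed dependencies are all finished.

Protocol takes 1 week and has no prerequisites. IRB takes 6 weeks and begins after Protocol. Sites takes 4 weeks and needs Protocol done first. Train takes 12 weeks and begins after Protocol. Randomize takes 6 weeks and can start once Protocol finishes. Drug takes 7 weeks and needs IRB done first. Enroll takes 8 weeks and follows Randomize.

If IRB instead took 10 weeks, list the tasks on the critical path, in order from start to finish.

Protocol, IRB, Drug

Actual critical path: Protocol→Randomize→Enroll = 1+6+8 = 15 ⇒ 15 weeks.
IRB is off the critical path — its longest chain is 14 weeks, giving 1 of slack.
Now Protocol→IRB→Drug = 1+10+7 = 18 is longest, so the finish becomes 18 weeks.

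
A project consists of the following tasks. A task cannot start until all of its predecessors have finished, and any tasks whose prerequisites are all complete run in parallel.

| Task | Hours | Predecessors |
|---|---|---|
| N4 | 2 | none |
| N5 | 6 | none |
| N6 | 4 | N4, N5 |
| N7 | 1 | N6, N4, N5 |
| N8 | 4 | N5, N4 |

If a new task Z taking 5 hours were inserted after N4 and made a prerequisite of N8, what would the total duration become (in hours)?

Originally the project takes 11 hours.
With Z inserted, N8 now waits for max(N5, N4, Z).
New critical path: N4→Z→N8 = 2+5+4 = 11 ⇒ 11 hours.

11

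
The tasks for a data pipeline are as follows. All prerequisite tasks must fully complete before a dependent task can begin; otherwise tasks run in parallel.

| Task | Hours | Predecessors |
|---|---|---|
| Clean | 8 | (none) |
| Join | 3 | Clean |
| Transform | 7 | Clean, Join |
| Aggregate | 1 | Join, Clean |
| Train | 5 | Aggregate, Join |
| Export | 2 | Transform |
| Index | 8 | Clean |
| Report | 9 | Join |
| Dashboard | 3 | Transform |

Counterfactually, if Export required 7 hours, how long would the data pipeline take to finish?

25

Critical path before the change: Clean→Join→Transform→Dashboard = 8+3+7+3 = 21 giving 21 hours.
Export has 1 hour of float (longest path through it is 20).
Now Clean→Join→Transform→Export = 8+3+7+7 = 25 is longest, so the finish becomes 25 hours.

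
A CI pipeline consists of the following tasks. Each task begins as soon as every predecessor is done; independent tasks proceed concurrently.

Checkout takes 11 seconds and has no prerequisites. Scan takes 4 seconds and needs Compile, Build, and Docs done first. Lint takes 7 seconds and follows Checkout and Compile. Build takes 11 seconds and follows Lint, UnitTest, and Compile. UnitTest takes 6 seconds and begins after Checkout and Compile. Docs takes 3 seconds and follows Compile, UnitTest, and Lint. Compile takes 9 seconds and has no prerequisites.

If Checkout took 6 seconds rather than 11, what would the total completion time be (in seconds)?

Baseline: Checkout→Lint→Build→Scan = 11+7+11+4 = 33 → 33 seconds.
Checkout is on the critical path; changing it to 6 makes that path 28 seconds.
New critical path: Compile→Lint→Build→Scan = 9+7+11+4 = 31 ⇒ 31 seconds.

31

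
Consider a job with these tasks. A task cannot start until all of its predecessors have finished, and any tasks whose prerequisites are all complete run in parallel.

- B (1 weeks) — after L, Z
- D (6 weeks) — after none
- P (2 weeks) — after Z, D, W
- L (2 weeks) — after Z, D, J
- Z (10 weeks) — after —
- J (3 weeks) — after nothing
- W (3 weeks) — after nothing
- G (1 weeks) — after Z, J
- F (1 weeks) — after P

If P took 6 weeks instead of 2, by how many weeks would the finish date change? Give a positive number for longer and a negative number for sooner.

Actual critical path: Z→P→F = 10+2+1 = 13 ⇒ 13 weeks.
Since P is critical, the +4 change carries straight to that chain (now 17 weeks).
That remains the longest chain; total 17 weeks.
Change in finish: 17 − 13 = +4 weeks.

4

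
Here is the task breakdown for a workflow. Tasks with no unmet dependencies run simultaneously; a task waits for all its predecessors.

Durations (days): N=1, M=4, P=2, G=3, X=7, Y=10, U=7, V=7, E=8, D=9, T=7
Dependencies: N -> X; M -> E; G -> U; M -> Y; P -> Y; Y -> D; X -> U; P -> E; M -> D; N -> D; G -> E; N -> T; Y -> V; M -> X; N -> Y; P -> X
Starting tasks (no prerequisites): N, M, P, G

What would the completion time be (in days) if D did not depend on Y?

With the dependency in place, M→Y→D = 4+10+9 = 23 sets the finish at 23 days.
Without Y→D, D's earliest start moves from 14 to 4.
The longest chain is now M→Y→V = 4+10+7 = 21, so the job takes 21 days.

21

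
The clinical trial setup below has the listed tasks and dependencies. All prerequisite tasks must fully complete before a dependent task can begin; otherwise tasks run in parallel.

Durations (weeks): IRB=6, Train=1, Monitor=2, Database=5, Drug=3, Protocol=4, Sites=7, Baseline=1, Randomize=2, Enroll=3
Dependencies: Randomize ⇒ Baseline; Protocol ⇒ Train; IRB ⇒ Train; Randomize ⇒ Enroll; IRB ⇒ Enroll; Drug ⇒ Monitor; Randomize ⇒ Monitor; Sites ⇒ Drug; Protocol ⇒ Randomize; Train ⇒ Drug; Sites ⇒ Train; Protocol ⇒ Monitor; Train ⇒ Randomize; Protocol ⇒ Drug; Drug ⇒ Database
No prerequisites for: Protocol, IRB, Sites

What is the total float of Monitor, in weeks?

The longest chain is Sites→Train→Drug→Database = 7+1+3+5 = 16; overall finish 16 weeks.
Longest path through Monitor: 13 weeks (earliest finish 13, latest finish 16).
Float = 16 − 13 = 3.

3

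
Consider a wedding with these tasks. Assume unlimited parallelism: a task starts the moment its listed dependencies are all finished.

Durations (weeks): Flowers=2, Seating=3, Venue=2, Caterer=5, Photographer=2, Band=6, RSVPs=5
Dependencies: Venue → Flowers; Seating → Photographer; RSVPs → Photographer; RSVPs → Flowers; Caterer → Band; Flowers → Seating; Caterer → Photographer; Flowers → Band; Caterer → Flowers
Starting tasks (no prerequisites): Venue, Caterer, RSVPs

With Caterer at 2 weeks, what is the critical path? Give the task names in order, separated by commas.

Baseline: Caterer→Flowers→Band = 5+2+6 = 13 → 13 weeks.
Caterer is on the critical path; changing it to 2 makes that path 10 weeks.
Now RSVPs→Flowers→Band = 5+2+6 = 13 is longest, so the finish becomes 13 weeks.

RSVPs, Flowers, Band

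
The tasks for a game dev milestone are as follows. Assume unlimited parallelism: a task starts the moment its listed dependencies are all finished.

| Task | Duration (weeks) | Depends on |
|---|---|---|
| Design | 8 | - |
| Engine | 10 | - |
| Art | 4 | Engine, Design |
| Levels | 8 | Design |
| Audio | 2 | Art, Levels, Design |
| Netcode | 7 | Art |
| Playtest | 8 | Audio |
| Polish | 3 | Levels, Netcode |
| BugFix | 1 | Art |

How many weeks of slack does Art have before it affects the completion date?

The longest chain is Design→Levels→Audio→Playtest = 8+8+2+8 = 26; overall finish 26 weeks.
Art finishes as early as 14 and must finish by 16.
Slack of Art = 12 − 10 = 2 weeks.

2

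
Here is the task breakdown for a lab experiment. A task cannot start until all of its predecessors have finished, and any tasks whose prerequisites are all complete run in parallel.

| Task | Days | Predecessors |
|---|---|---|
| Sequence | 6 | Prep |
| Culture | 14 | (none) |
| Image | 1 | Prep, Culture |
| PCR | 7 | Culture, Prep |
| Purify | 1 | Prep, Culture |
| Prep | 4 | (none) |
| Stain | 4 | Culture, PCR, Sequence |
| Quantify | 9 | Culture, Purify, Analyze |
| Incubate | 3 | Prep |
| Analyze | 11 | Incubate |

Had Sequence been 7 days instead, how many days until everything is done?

27

Actual critical path: Prep→Incubate→Analyze→Quantify = 4+3+11+9 = 27 ⇒ 27 days.
The longest path through Sequence is only 14 days, so Sequence has float 13.
The critical path is still Prep→Incubate→Analyze→Quantify; finish is now 27 days.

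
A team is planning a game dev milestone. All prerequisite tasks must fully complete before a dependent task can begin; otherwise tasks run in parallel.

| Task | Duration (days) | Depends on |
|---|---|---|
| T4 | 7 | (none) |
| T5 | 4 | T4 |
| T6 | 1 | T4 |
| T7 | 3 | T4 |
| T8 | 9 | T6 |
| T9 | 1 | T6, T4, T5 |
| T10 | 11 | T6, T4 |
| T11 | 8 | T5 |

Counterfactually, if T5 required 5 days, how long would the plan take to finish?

Actual critical path: T4→T5→T11 = 7+4+8 = 19 ⇒ 19 days.
T5 is on the critical path; changing it to 5 makes that path 20 days.
No other chain overtakes it, so the finish is 20 days.

20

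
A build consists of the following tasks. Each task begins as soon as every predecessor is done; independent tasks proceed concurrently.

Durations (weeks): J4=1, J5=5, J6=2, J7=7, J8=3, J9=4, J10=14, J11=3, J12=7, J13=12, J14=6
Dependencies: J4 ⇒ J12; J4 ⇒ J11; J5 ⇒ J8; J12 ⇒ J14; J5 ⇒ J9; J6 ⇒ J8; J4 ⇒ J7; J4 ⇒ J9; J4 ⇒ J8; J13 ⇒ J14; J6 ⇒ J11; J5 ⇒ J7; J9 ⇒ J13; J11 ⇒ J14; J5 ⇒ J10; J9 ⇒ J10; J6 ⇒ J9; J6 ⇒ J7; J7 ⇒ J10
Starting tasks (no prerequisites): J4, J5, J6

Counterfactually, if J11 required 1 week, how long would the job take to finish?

27

Critical path before the change: J5→J9→J13→J14 = 5+4+12+6 = 27 giving 27 weeks.
J11 has 16 weeks of float (longest path through it is 11).
The critical path is still J5→J9→J13→J14; finish is now 27 weeks.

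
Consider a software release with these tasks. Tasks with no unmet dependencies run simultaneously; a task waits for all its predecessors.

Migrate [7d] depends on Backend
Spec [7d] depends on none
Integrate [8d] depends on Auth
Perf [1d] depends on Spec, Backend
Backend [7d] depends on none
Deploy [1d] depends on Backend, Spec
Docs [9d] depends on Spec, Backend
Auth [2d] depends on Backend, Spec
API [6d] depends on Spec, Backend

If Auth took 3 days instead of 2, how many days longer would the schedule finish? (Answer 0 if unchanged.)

Baseline: Spec→Auth→Integrate = 7+2+8 = 17 → 17 days.
Since Auth is critical, the +1 change carries straight to that chain (now 18 days).
The critical path is still Spec→Auth→Integrate; finish is now 18 days.
Change in finish: 18 − 17 = +1 days.

1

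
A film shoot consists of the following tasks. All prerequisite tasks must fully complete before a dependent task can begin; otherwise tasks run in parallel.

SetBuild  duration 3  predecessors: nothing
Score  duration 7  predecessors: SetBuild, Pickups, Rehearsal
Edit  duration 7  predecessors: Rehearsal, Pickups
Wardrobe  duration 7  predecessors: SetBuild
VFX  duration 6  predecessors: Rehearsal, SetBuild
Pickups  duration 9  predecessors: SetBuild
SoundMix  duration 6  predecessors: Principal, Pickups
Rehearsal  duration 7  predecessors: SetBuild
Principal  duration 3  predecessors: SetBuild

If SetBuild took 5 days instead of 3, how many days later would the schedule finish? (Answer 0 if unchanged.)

2

Baseline: SetBuild→Pickups→Edit = 3+9+7 = 19 → 19 days.
SetBuild lies on that path, so at 5 days the path becomes 21 days.
That remains the longest chain; total 21 days.
Change in finish: 21 − 19 = +2 days.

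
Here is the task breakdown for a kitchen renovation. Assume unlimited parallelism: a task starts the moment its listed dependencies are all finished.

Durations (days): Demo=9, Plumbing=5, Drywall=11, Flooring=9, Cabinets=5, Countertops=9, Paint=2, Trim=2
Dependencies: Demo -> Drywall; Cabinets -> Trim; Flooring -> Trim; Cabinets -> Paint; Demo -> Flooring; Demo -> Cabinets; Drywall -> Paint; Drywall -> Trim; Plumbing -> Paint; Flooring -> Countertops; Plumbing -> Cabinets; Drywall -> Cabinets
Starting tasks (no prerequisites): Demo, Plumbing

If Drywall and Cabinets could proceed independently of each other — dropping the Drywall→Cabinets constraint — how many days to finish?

27

Original critical path: Demo→Drywall→Cabinets→Paint = 9+11+5+2 = 27 ⇒ 27 days.
Without Drywall→Cabinets, Cabinets's earliest start moves from 20 to 9.
The longest chain is now Demo→Flooring→Countertops = 9+9+9 = 27, so the project takes 27 days.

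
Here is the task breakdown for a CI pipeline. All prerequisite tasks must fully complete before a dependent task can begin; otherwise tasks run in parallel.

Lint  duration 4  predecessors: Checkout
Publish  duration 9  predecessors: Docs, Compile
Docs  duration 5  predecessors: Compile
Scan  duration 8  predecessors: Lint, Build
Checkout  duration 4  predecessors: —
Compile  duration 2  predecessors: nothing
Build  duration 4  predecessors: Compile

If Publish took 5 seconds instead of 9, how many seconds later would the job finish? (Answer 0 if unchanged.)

Baseline: Compile→Docs→Publish = 2+5+9 = 16 → 16 seconds.
Since Publish is critical, the -4 change carries straight to that chain (now 12 seconds).
The binding chain switches to Checkout→Lint→Scan = 4+4+8 = 16; finish 16 seconds.
Change in finish: 16 − 16 = +0 seconds.

0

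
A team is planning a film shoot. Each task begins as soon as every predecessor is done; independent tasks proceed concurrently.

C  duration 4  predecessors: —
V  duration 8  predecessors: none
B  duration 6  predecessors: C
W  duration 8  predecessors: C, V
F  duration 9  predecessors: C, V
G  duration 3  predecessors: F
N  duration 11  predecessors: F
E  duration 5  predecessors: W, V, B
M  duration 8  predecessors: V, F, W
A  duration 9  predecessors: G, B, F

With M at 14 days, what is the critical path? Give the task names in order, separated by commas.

Baseline: V→F→G→A = 8+9+3+9 = 29 → 29 days.
The longest path through M is only 25 days, so M has float 4.
Now V→F→M = 8+9+14 = 31 is longest, so the finish becomes 31 days.

V, F, M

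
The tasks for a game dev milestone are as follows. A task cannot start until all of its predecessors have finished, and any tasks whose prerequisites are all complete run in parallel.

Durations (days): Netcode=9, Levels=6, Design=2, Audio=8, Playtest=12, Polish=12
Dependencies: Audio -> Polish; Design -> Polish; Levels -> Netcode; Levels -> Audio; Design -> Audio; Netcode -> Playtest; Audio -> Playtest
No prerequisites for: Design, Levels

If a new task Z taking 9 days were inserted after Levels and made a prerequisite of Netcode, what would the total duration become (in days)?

Originally the schedule takes 27 days.
With Z inserted, Netcode now waits for max(Levels, Z).
New critical path: Levels→Z→Netcode→Playtest = 6+9+9+12 = 36 ⇒ 36 days.

36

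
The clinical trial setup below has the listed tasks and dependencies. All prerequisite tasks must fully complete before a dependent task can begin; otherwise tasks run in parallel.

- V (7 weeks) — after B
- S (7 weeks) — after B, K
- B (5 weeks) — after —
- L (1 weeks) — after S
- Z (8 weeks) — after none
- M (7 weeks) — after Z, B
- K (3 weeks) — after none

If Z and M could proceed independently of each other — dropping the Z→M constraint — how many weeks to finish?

13

Original critical path: Z→M = 8+7 = 15 ⇒ 15 weeks.
Without Z→M, M's earliest start moves from 8 to 5.
New critical path: B→S→L = 5+7+1 = 13 ⇒ 13 weeks.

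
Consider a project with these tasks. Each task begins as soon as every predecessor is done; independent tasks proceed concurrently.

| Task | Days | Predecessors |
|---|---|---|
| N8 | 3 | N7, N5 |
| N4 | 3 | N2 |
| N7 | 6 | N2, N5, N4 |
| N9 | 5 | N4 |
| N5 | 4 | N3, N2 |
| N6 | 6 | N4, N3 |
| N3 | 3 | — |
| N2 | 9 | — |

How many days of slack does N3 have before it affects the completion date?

The longest chain is N2→N5→N7→N8 = 9+4+6+3 = 22; overall finish 22 days.
Longest path through N3: 16 days (earliest finish 3, latest finish 9).
Float = 22 − 16 = 6.

6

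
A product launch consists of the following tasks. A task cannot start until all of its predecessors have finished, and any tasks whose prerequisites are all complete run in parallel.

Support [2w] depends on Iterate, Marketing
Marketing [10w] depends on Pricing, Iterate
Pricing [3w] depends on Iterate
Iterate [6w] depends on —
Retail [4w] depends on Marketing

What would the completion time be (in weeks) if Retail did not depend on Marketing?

Before: longest chain Iterate→Pricing→Marketing→Retail = 6+3+10+4 = 23, finish 23.
Without Marketing→Retail, Retail's earliest start moves from 19 to 0.
New critical path: Iterate→Pricing→Marketing→Support = 6+3+10+2 = 21 ⇒ 21 weeks.

21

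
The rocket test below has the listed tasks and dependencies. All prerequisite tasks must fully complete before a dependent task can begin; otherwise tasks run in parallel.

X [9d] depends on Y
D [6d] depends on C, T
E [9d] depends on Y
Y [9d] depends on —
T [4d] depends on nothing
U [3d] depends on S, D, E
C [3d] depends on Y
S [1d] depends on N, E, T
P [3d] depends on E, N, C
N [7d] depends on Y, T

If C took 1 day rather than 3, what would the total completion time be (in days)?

Actual critical path: Y→E→S→U = 9+9+1+3 = 22 ⇒ 22 days.
C has 1 day of float (longest path through it is 21).
No other chain overtakes it, so the finish is 22 days.

22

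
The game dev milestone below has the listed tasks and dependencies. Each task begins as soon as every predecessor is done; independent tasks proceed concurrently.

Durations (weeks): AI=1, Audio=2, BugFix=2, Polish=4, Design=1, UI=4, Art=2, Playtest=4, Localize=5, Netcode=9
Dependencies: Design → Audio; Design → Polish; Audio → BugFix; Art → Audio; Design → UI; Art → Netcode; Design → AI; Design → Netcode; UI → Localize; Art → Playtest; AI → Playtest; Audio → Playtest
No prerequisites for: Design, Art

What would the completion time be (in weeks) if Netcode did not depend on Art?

With the dependency in place, Art→Netcode = 2+9 = 11 sets the finish at 11 weeks.
Without Art→Netcode, Netcode's earliest start moves from 2 to 1.
After: Design→UI→Localize = 1+4+5 = 10 → 10 weeks.

10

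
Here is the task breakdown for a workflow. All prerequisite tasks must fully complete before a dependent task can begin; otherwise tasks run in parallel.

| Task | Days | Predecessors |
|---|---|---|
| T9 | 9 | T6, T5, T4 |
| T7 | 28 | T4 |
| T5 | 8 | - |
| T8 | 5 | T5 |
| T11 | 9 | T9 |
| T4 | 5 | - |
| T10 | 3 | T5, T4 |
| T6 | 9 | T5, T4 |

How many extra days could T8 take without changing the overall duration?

The longest chain is T5→T6→T9→T11 = 8+9+9+9 = 35; overall finish 35 days.
T8 finishes as early as 13 and must finish by 35.
Slack of T8 = 30 − 8 = 22 days.

22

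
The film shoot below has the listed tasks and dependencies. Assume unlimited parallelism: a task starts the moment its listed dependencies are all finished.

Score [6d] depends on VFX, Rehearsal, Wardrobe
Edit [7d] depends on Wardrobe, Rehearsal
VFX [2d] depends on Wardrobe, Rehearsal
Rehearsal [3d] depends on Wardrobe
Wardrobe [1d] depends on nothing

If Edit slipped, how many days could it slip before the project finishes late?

1

The longest chain is Wardrobe→Rehearsal→VFX→Score = 1+3+2+6 = 12; overall finish 12 days.
Edit finishes as early as 11 and must finish by 12.
Slack of Edit = 5 − 4 = 1 day.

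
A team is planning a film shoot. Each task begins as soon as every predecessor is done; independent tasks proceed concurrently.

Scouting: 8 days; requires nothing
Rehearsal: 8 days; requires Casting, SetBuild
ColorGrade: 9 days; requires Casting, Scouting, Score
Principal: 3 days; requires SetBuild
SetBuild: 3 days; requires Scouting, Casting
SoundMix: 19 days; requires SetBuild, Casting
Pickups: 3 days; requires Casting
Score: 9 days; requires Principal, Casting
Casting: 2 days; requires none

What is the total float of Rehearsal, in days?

13

The longest chain is Scouting→SetBuild→Principal→Score→ColorGrade = 8+3+3+9+9 = 32; overall finish 32 days.
Rehearsal finishes as early as 19 and must finish by 32.
Slack of Rehearsal = 24 − 11 = 13 days.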